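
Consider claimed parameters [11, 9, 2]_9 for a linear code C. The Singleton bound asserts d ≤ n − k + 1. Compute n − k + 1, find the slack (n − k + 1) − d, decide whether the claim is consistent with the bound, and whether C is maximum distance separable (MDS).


Singleton RHS = n − k + 1 = 3, slack = 1, bound satisfied, not MDS.

Singleton bound: d ≤ n − k + 1.
Here n = 11, k = 9, so n − k + 1 = 3.
Given d = 2, check d ≤ 3: YES.
Slack = (n − k + 1) − d = 1.
The code is NOT MDS (slack = 1 > 0).
Description: the claimed parameters are [11, 9, 2]_9; such a code would be non-MDS.


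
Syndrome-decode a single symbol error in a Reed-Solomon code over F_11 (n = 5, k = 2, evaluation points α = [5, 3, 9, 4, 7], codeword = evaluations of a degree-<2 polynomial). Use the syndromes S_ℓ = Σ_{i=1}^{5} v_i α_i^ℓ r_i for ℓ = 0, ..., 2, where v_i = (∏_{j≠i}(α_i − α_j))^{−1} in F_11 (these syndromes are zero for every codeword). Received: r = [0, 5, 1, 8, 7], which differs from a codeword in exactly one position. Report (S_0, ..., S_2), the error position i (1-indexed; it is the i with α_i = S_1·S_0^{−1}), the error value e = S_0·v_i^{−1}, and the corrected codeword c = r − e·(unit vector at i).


S = (8, 1, 7), error at position 5, error magnitude e = 1, c = [0, 5, 1, 8, 6].

Step 1: column multipliers v_i = (∏_{j≠i}(α_i − α_j))^{−1} mod 11.
  i = 1 (α = 5): (5−3)(5−9)(5−4)(5−7) = 2·(−4)·1·(−2) = 16 ≡ 5, so v_1 = 5^{−1} = 9 (mod 11).
  i = 2 (α = 3): (3−5)(3−9)(3−4)(3−7) = (−2)·(−6)·(−1)·(−4) = 48 ≡ 4, so v_2 = 4^{−1} = 3 (mod 11).
  i = 3 (α = 9): (9−5)(9−3)(9−4)(9−7) = 4·6·5·2 = 240 ≡ 9, so v_3 = 9^{−1} = 5 (mod 11).
  i = 4 (α = 4): (4−5)(4−3)(4−9)(4−7) = (−1)·1·(−5)·(−3) = −15 ≡ 7, so v_4 = 7^{−1} = 8 (mod 11).
  i = 5 (α = 7): (7−5)(7−3)(7−9)(7−4) = 2·4·(−2)·3 = −48 ≡ 7, so v_5 = 7^{−1} = 8 (mod 11).
  v = [9, 3, 5, 8, 8].
Step 2: syndromes of r = [0, 5, 1, 8, 7] (all sums mod 11).
  S_0 = Σ v_i r_i = 9·0 + 3·5 + 5·1 + 8·8 + 8·7 = 140 ≡ 8.
  S_1 = Σ v_i α_i r_i = 9·5·0 + 3·3·5 + 5·9·1 + 8·4·8 + 8·7·7 = 738 ≡ 1.
  α_i^2 mod 11 = [3, 9, 4, 5, 5].
  S_2 = Σ v_i α_i^2 r_i = 9·3·0 + 3·9·5 + 5·4·1 + 8·5·8 + 8·5·7 = 755 ≡ 7.
  S = (8, 1, 7) ≠ 0, so r is not a codeword (an error is present).
Step 3: locate the error. For a single error e at position i, S_ℓ = v_i·e·α_i^ℓ, so α_err = S_1/S_0.
  S_0^{−1} = 8^{−1} = 7 (mod 11), so α_err = 1·7 = 7 ≡ 7 = α_5. Error position i = 5.
  Consistency check: S_2/S_1 = 7·1 = 7 ≡ 7 = α_err ✓ (single-error assumption holds).
Step 4: error magnitude e = S_0/v_5 = S_0·∏_{j≠5}(α_5 − α_j) = 8·7 = 56 ≡ 1 (mod 11).
Step 5: correct position 5: c_5 = r_5 − e = 7 − 1 ≡ 6 (mod 11). Hence c = [0, 5, 1, 8, 6].
  Check: interpolating c through the α_i gives m(x) = 7 + 3·x (degree < 2) with m(α_i) = c_i for every i, so c is indeed a codeword.


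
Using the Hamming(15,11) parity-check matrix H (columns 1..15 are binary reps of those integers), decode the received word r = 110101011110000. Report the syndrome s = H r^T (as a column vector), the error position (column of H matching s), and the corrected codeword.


s = (0, 0, 0, 1)^T, error position = 1, corrected codeword c = 010101011110000

Compute s = H r^T mod 2 one row at a time:
  s_1 = 1 + 1 + 1 + 1 + 0 + 0 + 0 + 0 = 4 ≡ 0 (mod 2).
  s_2 = 1 + 0 + 1 + 0 + 0 + 0 + 0 + 0 = 2 ≡ 0 (mod 2).
  s_3 = 1 + 0 + 1 + 0 + 1 + 1 + 0 + 0 = 4 ≡ 0 (mod 2).
  s_4 = 1 + 0 + 0 + 0 + 1 + 1 + 0 + 0 = 3 ≡ 1 (mod 2).
s = (0, 0, 0, 1)^T — this equals column 1 of H (binary 0001), so error is at position 1.
Correct: flip bit 1 of r = 110101011110000 to get c = 010101011110000.


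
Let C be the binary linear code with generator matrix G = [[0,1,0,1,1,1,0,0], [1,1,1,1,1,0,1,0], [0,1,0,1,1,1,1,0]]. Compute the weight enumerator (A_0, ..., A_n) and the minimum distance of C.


Weight distribution: A_0 = 1, A_1 = 1, A_3 = 1, A_4 = 2, A_5 = 2, A_6 = 1. Minimum distance d = 1.

Enumerate all 2^3 = 8 messages m ∈ F_2^3.
For each, compute codeword c = mG in F_2^8, then tally its weight.
  m = 000 → c = 00000000, weight = 0.
  m = 100 → c = 01011100, weight = 4.
  m = 010 → c = 11111010, weight = 6.
  m = 110 → c = 10100110, weight = 4.
  m = 001 → c = 01011110, weight = 5.
  m = 101 → c = 00000010, weight = 1.
  m = 011 → c = 10100100, weight = 3.
  m = 111 → c = 11111000, weight = 5.
Tally weights:
  weight 0: 1 codewords.
  weight 1: 1 codewords.
  weight 3: 1 codewords.
  weight 4: 2 codewords.
  weight 5: 2 codewords.
  weight 6: 1 codewords.
Minimum distance d = smallest w > 0 with A_w > 0 = 1.
Sanity: Σ A_w = 8 = 2^3 = 8 ✓.


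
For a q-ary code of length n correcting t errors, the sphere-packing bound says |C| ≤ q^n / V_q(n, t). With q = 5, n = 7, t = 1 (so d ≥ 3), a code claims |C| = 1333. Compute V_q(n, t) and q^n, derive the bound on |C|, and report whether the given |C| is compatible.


V_q(n, t) = 29, q^n = 78125, Hamming bound = 2693, |C| = 1333 ≤ bound (satisfied).

Step 1: Compute V_q(n, t) = Σ_{j=0}^1 C(n, j) (q−1)^j.
  j = 0: C(7,0)·(4)^0 = 1·1 = 1.
  j = 1: C(7,1)·(4)^1 = 7·4 = 28.
  V_q(n, t) = 1 + 28 = 29.
Step 2: q^n = 5^7 = 78125.
Step 3: Hamming bound ⌊q^n / V_q(n,t)⌋ = ⌊78125/29⌋ = 2693.
Step 4: Compare |C| = 1333 to 2693: satisfied.
The claimed |C| lies below the Hamming bound.


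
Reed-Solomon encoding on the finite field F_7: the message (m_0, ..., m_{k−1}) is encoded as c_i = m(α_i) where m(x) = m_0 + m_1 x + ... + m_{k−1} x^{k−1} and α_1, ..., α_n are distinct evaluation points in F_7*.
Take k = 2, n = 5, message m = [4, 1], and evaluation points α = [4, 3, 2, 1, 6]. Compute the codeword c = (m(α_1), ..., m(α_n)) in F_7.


c = [1, 0, 6, 5, 3]

Message polynomial: m(x) = 4 + 1·x (mod 7).
For each evaluation point α_i, compute m(α_i) mod 7:
  α_1 = 4: Horner steps 1 → 1, so m(4) = 1.
  α_2 = 3: Horner steps 1 → 0, so m(3) = 0.
  α_3 = 2: Horner steps 1 → 6, so m(2) = 6.
  α_4 = 1: Horner steps 1 → 5, so m(1) = 5.
  α_5 = 6: Horner steps 1 → 3, so m(6) = 3.
Codeword c = [1, 0, 6, 5, 3] ∈ F_7^5.


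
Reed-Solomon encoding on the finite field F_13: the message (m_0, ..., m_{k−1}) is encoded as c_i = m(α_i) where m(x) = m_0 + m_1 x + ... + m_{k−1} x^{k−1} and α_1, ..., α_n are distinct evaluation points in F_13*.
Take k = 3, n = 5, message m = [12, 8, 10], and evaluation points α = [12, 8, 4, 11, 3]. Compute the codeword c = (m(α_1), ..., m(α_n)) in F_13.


c = [1, 1, 9, 10, 9]

Message polynomial: m(x) = 12 + 8·x + 10·x^2 (mod 13).
For each evaluation point α_i, compute m(α_i) mod 13:
  α_1 = 12: Horner steps 10 → 11 → 1, so m(12) = 1.
  α_2 = 8: Horner steps 10 → 10 → 1, so m(8) = 1.
  α_3 = 4: Horner steps 10 → 9 → 9, so m(4) = 9.
  α_4 = 11: Horner steps 10 → 1 → 10, so m(11) = 10.
  α_5 = 3: Horner steps 10 → 12 → 9, so m(3) = 9.
Codeword c = [1, 1, 9, 10, 9] ∈ F_13^5.


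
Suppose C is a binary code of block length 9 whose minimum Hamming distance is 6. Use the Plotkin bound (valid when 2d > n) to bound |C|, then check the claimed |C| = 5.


Plotkin bound M ≤ 4; given |C| = 5 > bound (violated).

Check applicability: 2d = 12, n = 9.
2d − n = 3 > 0, so Plotkin applies.
Compute d/(2d−n) = 6/3 ≈ 2.0000.
⌊d/(2d−n)⌋ = 2.
Plotkin bound: M ≤ 2·2 = 4.
Given |C| = 5, check: VIOLATED.
This |C| is above the Plotkin bound, so no binary code with n = 9, d = 6 and 5 codewords exists.


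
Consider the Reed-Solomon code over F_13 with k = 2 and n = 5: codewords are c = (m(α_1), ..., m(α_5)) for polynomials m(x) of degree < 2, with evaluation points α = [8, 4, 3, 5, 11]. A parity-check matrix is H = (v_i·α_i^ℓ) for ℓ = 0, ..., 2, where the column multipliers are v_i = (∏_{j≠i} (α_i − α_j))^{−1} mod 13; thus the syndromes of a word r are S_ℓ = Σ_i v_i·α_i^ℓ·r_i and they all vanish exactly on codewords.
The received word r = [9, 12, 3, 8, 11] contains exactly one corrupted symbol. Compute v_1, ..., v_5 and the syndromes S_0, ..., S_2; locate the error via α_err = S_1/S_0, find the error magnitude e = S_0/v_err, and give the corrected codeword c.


S = (2, 9, 8), error at position 5, error magnitude e = 1, c = [9, 12, 3, 8, 10].

Step 1: column multipliers v_i = (∏_{j≠i}(α_i − α_j))^{−1} mod 13.
  i = 1 (α = 8): (8−4)(8−3)(8−5)(8−11) = 4·5·3·(−3) = −180 ≡ 2, so v_1 = 2^{−1} = 7 (mod 13).
  i = 2 (α = 4): (4−8)(4−3)(4−5)(4−11) = (−4)·1·(−1)·(−7) = −28 ≡ 11, so v_2 = 11^{−1} = 6 (mod 13).
  i = 3 (α = 3): (3−8)(3−4)(3−5)(3−11) = (−5)·(−1)·(−2)·(−8) = 80 ≡ 2, so v_3 = 2^{−1} = 7 (mod 13).
  i = 4 (α = 5): (5−8)(5−4)(5−3)(5−11) = (−3)·1·2·(−6) = 36 ≡ 10, so v_4 = 10^{−1} = 4 (mod 13).
  i = 5 (α = 11): (11−8)(11−4)(11−3)(11−5) = 3·7·8·6 = 1008 ≡ 7, so v_5 = 7^{−1} = 2 (mod 13).
  v = [7, 6, 7, 4, 2].
Step 2: syndromes of r = [9, 12, 3, 8, 11] (all sums mod 13).
  S_0 = Σ v_i r_i = 7·9 + 6·12 + 7·3 + 4·8 + 2·11 = 210 ≡ 2.
  S_1 = Σ v_i α_i r_i = 7·8·9 + 6·4·12 + 7·3·3 + 4·5·8 + 2·11·11 = 1257 ≡ 9.
  α_i^2 mod 13 = [12, 3, 9, 12, 4].
  S_2 = Σ v_i α_i^2 r_i = 7·12·9 + 6·3·12 + 7·9·3 + 4·12·8 + 2·4·11 = 1633 ≡ 8.
  S = (2, 9, 8) ≠ 0, so r is not a codeword (an error is present).
Step 3: locate the error. For a single error e at position i, S_ℓ = v_i·e·α_i^ℓ, so α_err = S_1/S_0.
  S_0^{−1} = 2^{−1} = 7 (mod 13), so α_err = 9·7 = 63 ≡ 11 = α_5. Error position i = 5.
  Consistency check: S_2/S_1 = 8·3 = 24 ≡ 11 = α_err ✓ (single-error assumption holds).
Step 4: error magnitude e = S_0/v_5 = S_0·∏_{j≠5}(α_5 − α_j) = 2·7 = 14 ≡ 1 (mod 13).
Step 5: correct position 5: c_5 = r_5 − e = 11 − 1 ≡ 10 (mod 13). Hence c = [9, 12, 3, 8, 10].
  Check: interpolating c through the α_i gives m(x) = 2 + 9·x (degree < 2) with m(α_i) = c_i for every i, so c is indeed a codeword.


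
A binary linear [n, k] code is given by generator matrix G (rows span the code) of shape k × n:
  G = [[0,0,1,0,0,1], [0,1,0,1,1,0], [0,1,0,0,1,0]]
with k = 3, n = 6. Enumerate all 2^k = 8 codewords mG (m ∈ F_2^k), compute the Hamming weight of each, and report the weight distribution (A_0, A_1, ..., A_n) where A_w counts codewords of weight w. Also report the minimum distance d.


Weight distribution: A_0 = 1, A_1 = 1, A_2 = 2, A_3 = 2, A_4 = 1, A_5 = 1. Minimum distance d = 1.

Enumerate all 2^3 = 8 messages m ∈ F_2^3.
For each, compute codeword c = mG in F_2^6, then tally its weight.
  m = 000 → c = 000000, weight = 0.
  m = 100 → c = 001001, weight = 2.
  m = 010 → c = 010110, weight = 3.
  m = 110 → c = 011111, weight = 5.
  m = 001 → c = 010010, weight = 2.
  m = 101 → c = 011011, weight = 4.
  m = 011 → c = 000100, weight = 1.
  m = 111 → c = 001101, weight = 3.
Tally weights:
  weight 0: 1 codewords.
  weight 1: 1 codewords.
  weight 2: 2 codewords.
  weight 3: 2 codewords.
  weight 4: 1 codewords.
  weight 5: 1 codewords.
Minimum distance d = smallest w > 0 with A_w > 0 = 1.
Sanity: Σ A_w = 8 = 2^3 = 8 ✓.


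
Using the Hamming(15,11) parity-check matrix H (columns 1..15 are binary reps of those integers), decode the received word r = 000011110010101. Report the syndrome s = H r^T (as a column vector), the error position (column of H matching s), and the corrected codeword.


s = (0, 1, 0, 1)^T, error position = 5, corrected codeword c = 000001110010101

Compute s = H r^T mod 2 one row at a time:
  s_1 = 1 + 0 + 0 + 1 + 0 + 1 + 0 + 1 = 4 ≡ 0 (mod 2).
  s_2 = 0 + 1 + 1 + 1 + 0 + 1 + 0 + 1 = 5 ≡ 1 (mod 2).
  s_3 = 0 + 0 + 1 + 1 + 0 + 1 + 0 + 1 = 4 ≡ 0 (mod 2).
  s_4 = 0 + 0 + 1 + 1 + 0 + 1 + 1 + 1 = 5 ≡ 1 (mod 2).
s = (0, 1, 0, 1)^T — this equals column 5 of H (binary 0101), so error is at position 5.
Correct: flip bit 5 of r = 000011110010101 to get c = 000001110010101.


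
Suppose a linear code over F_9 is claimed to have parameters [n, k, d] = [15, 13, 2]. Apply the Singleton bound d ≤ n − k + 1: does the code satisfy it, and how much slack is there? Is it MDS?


Singleton RHS = n − k + 1 = 3, slack = 1, bound satisfied, not MDS.

Singleton bound: d ≤ n − k + 1.
Here n = 15, k = 13, so n − k + 1 = 3.
Given d = 2, check d ≤ 3: YES.
Slack = (n − k + 1) − d = 1.
The code is NOT MDS (slack = 1 > 0).
Description: the claimed parameters are [15, 13, 2]_9; such a code would be non-MDS.


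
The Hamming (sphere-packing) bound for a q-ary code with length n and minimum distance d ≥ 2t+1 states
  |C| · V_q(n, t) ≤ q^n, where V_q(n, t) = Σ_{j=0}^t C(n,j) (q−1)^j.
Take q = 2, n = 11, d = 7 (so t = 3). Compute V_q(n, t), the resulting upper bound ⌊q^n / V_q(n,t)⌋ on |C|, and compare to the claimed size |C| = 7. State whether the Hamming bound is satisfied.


V_q(n, t) = 232, q^n = 2048, Hamming bound = 8, |C| = 7 ≤ bound (satisfied).

Step 1: Compute V_q(n, t) = Σ_{j=0}^3 C(n, j) (q−1)^j.
  j = 0: C(11,0)·(1)^0 = 1·1 = 1.
  j = 1: C(11,1)·(1)^1 = 11·1 = 11.
  j = 2: C(11,2)·(1)^2 = 55·1 = 55.
  j = 3: C(11,3)·(1)^3 = 165·1 = 165.
  V_q(n, t) = 1 + 11 + 55 + 165 = 232.
Step 2: q^n = 2^11 = 2048.
Step 3: Hamming bound ⌊q^n / V_q(n,t)⌋ = ⌊2048/232⌋ = 8.
Step 4: Compare |C| = 7 to 8: satisfied.
The claimed |C| lies below the Hamming bound.


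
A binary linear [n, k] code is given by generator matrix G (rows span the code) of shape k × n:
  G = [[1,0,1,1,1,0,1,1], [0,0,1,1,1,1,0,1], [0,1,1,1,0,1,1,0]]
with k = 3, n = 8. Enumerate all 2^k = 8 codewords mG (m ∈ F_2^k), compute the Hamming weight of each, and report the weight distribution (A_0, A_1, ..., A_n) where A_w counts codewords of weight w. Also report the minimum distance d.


Weight distribution: A_0 = 1, A_3 = 1, A_4 = 2, A_5 = 3, A_6 = 1. Minimum distance d = 3.

Enumerate all 2^3 = 8 messages m ∈ F_2^3.
For each, compute codeword c = mG in F_2^8, then tally its weight.
  m = 000 → c = 00000000, weight = 0.
  m = 100 → c = 10111011, weight = 6.
  m = 010 → c = 00111101, weight = 5.
  m = 110 → c = 10000110, weight = 3.
  m = 001 → c = 01110110, weight = 5.
  m = 101 → c = 11001101, weight = 5.
  m = 011 → c = 01001011, weight = 4.
  m = 111 → c = 11110000, weight = 4.
Tally weights:
  weight 0: 1 codewords.
  weight 3: 1 codewords.
  weight 4: 2 codewords.
  weight 5: 3 codewords.
  weight 6: 1 codewords.
Minimum distance d = smallest w > 0 with A_w > 0 = 3.
Sanity: Σ A_w = 8 = 2^3 = 8 ✓.


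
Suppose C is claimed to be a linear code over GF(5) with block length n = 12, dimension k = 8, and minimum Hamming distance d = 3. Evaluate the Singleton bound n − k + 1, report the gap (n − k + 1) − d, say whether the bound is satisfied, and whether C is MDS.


Singleton RHS = n − k + 1 = 5, slack = 2, bound satisfied, not MDS.

Singleton bound: d ≤ n − k + 1.
Here n = 12, k = 8, so n − k + 1 = 5.
Given d = 3, check d ≤ 5: YES.
Slack = (n − k + 1) − d = 2.
The code is NOT MDS (slack = 2 > 0).
Description: the claimed parameters are [12, 8, 3]_5; such a code would be non-MDS.


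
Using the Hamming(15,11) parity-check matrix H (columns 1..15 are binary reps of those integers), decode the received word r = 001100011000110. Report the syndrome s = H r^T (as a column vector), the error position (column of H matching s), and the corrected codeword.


s = (0, 1, 0, 1)^T, error position = 5, corrected codeword c = 001110011000110

Compute s = H r^T mod 2 one row at a time:
  s_1 = 1 + 1 + 0 + 0 + 0 + 1 + 1 + 0 = 4 ≡ 0 (mod 2).
  s_2 = 1 + 0 + 0 + 0 + 0 + 1 + 1 + 0 = 3 ≡ 1 (mod 2).
  s_3 = 0 + 1 + 0 + 0 + 0 + 0 + 1 + 0 = 2 ≡ 0 (mod 2).
  s_4 = 0 + 1 + 0 + 0 + 1 + 0 + 1 + 0 = 3 ≡ 1 (mod 2).
s = (0, 1, 0, 1)^T — this equals column 5 of H (binary 0101), so error is at position 5.
Correct: flip bit 5 of r = 001100011000110 to get c = 001110011000110.


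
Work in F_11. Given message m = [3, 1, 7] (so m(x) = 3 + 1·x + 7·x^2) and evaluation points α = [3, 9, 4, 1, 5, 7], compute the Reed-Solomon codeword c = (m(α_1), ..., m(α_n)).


c = [3, 7, 9, 0, 7, 1]

Message polynomial: m(x) = 3 + 1·x + 7·x^2 (mod 11).
For each evaluation point α_i, compute m(α_i) mod 11:
  α_1 = 3: Horner steps 7 → 0 → 3, so m(3) = 3.
  α_2 = 9: Horner steps 7 → 9 → 7, so m(9) = 7.
  α_3 = 4: Horner steps 7 → 7 → 9, so m(4) = 9.
  α_4 = 1: Horner steps 7 → 8 → 0, so m(1) = 0.
  α_5 = 5: Horner steps 7 → 3 → 7, so m(5) = 7.
  α_6 = 7: Horner steps 7 → 6 → 1, so m(7) = 1.
Codeword c = [3, 7, 9, 0, 7, 1] ∈ F_11^6.


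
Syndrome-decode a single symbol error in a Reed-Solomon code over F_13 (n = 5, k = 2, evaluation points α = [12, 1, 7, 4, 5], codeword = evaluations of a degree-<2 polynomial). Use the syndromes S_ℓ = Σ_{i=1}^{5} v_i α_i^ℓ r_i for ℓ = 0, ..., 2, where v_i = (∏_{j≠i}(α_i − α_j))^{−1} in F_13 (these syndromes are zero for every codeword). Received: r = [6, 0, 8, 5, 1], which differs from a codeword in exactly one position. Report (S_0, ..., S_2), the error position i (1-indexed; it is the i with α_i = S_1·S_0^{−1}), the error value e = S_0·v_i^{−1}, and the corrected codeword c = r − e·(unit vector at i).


S = (11, 5, 7), error at position 4, error magnitude e = 1, c = [6, 0, 8, 4, 1].

Step 1: column multipliers v_i = (∏_{j≠i}(α_i − α_j))^{−1} mod 13.
  i = 1 (α = 12): (12−1)(12−7)(12−4)(12−5) = 11·5·8·7 = 3080 ≡ 12, so v_1 = 12^{−1} = 12 (mod 13).
  i = 2 (α = 1): (1−12)(1−7)(1−4)(1−5) = (−11)·(−6)·(−3)·(−4) = 792 ≡ 12, so v_2 = 12^{−1} = 12 (mod 13).
  i = 3 (α = 7): (7−12)(7−1)(7−4)(7−5) = (−5)·6·3·2 = −180 ≡ 2, so v_3 = 2^{−1} = 7 (mod 13).
  i = 4 (α = 4): (4−12)(4−1)(4−7)(4−5) = (−8)·3·(−3)·(−1) = −72 ≡ 6, so v_4 = 6^{−1} = 11 (mod 13).
  i = 5 (α = 5): (5−12)(5−1)(5−7)(5−4) = (−7)·4·(−2)·1 = 56 ≡ 4, so v_5 = 4^{−1} = 10 (mod 13).
  v = [12, 12, 7, 11, 10].
Step 2: syndromes of r = [6, 0, 8, 5, 1] (all sums mod 13).
  S_0 = Σ v_i r_i = 12·6 + 12·0 + 7·8 + 11·5 + 10·1 = 193 ≡ 11.
  S_1 = Σ v_i α_i r_i = 12·12·6 + 12·1·0 + 7·7·8 + 11·4·5 + 10·5·1 = 1526 ≡ 5.
  α_i^2 mod 13 = [1, 1, 10, 3, 12].
  S_2 = Σ v_i α_i^2 r_i = 12·1·6 + 12·1·0 + 7·10·8 + 11·3·5 + 10·12·1 = 917 ≡ 7.
  S = (11, 5, 7) ≠ 0, so r is not a codeword (an error is present).
Step 3: locate the error. For a single error e at position i, S_ℓ = v_i·e·α_i^ℓ, so α_err = S_1/S_0.
  S_0^{−1} = 11^{−1} = 6 (mod 13), so α_err = 5·6 = 30 ≡ 4 = α_4. Error position i = 4.
  Consistency check: S_2/S_1 = 7·8 = 56 ≡ 4 = α_err ✓ (single-error assumption holds).
Step 4: error magnitude e = S_0/v_4 = S_0·∏_{j≠4}(α_4 − α_j) = 11·6 = 66 ≡ 1 (mod 13).
Step 5: correct position 4: c_4 = r_4 − e = 5 − 1 ≡ 4 (mod 13). Hence c = [6, 0, 8, 4, 1].
  Check: interpolating c through the α_i gives m(x) = 3 + 10·x (degree < 2) with m(α_i) = c_i for every i, so c is indeed a codeword.


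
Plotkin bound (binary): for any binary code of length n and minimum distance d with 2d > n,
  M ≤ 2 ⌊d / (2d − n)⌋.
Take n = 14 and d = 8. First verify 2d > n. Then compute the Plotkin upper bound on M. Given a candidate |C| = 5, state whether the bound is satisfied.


Plotkin bound M ≤ 8; given |C| = 5 ≤ bound (satisfied).

Check applicability: 2d = 16, n = 14.
2d − n = 2 > 0, so Plotkin applies.
Compute d/(2d−n) = 8/2 ≈ 4.0000.
⌊d/(2d−n)⌋ = 4.
Plotkin bound: M ≤ 2·4 = 8.
Given |C| = 5, check: satisfied.
This |C| is below the Plotkin bound.


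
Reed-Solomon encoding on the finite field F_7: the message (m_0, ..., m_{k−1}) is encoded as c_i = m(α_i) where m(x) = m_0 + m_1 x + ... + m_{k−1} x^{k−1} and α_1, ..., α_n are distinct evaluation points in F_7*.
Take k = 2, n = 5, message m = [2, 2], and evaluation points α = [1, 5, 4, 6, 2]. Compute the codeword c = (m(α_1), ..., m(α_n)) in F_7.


c = [4, 5, 3, 0, 6]

Message polynomial: m(x) = 2 + 2·x (mod 7).
For each evaluation point α_i, compute m(α_i) mod 7:
  α_1 = 1: Horner steps 2 → 4, so m(1) = 4.
  α_2 = 5: Horner steps 2 → 5, so m(5) = 5.
  α_3 = 4: Horner steps 2 → 3, so m(4) = 3.
  α_4 = 6: Horner steps 2 → 0, so m(6) = 0.
  α_5 = 2: Horner steps 2 → 6, so m(2) = 6.
Codeword c = [4, 5, 3, 0, 6] ∈ F_7^5.


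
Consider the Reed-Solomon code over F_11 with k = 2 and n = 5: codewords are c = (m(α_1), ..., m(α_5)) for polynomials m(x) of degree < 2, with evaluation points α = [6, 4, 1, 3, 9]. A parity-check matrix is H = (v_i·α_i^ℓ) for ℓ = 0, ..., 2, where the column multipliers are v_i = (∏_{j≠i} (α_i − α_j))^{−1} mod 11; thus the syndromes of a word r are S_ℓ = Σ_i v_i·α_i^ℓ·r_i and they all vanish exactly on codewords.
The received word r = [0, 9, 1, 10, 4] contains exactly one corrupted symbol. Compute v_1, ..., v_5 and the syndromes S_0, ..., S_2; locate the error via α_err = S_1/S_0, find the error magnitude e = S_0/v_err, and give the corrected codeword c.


S = (9, 10, 5), error at position 1, error magnitude e = 4, c = [7, 9, 1, 10, 4].

Step 1: column multipliers v_i = (∏_{j≠i}(α_i − α_j))^{−1} mod 11.
  i = 1 (α = 6): (6−4)(6−1)(6−3)(6−9) = 2·5·3·(−3) = −90 ≡ 9, so v_1 = 9^{−1} = 5 (mod 11).
  i = 2 (α = 4): (4−6)(4−1)(4−3)(4−9) = (−2)·3·1·(−5) = 30 ≡ 8, so v_2 = 8^{−1} = 7 (mod 11).
  i = 3 (α = 1): (1−6)(1−4)(1−3)(1−9) = (−5)·(−3)·(−2)·(−8) = 240 ≡ 9, so v_3 = 9^{−1} = 5 (mod 11).
  i = 4 (α = 3): (3−6)(3−4)(3−1)(3−9) = (−3)·(−1)·2·(−6) = −36 ≡ 8, so v_4 = 8^{−1} = 7 (mod 11).
  i = 5 (α = 9): (9−6)(9−4)(9−1)(9−3) = 3·5·8·6 = 720 ≡ 5, so v_5 = 5^{−1} = 9 (mod 11).
  v = [5, 7, 5, 7, 9].
Step 2: syndromes of r = [0, 9, 1, 10, 4] (all sums mod 11).
  S_0 = Σ v_i r_i = 5·0 + 7·9 + 5·1 + 7·10 + 9·4 = 174 ≡ 9.
  S_1 = Σ v_i α_i r_i = 5·6·0 + 7·4·9 + 5·1·1 + 7·3·10 + 9·9·4 = 791 ≡ 10.
  α_i^2 mod 11 = [3, 5, 1, 9, 4].
  S_2 = Σ v_i α_i^2 r_i = 5·3·0 + 7·5·9 + 5·1·1 + 7·9·10 + 9·4·4 = 1094 ≡ 5.
  S = (9, 10, 5) ≠ 0, so r is not a codeword (an error is present).
Step 3: locate the error. For a single error e at position i, S_ℓ = v_i·e·α_i^ℓ, so α_err = S_1/S_0.
  S_0^{−1} = 9^{−1} = 5 (mod 11), so α_err = 10·5 = 50 ≡ 6 = α_1. Error position i = 1.
  Consistency check: S_2/S_1 = 5·10 = 50 ≡ 6 = α_err ✓ (single-error assumption holds).
Step 4: error magnitude e = S_0/v_1 = S_0·∏_{j≠1}(α_1 − α_j) = 9·9 = 81 ≡ 4 (mod 11).
Step 5: correct position 1: c_1 = r_1 − e = 0 − 4 ≡ 7 (mod 11). Hence c = [7, 9, 1, 10, 4].
  Check: interpolating c through the α_i gives m(x) = 2 + 10·x (degree < 2) with m(α_i) = c_i for every i, so c is indeed a codeword.


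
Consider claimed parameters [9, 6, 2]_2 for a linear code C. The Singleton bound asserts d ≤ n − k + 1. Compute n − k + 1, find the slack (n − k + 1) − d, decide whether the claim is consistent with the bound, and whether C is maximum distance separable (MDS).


Singleton RHS = n − k + 1 = 4, slack = 2, bound satisfied, not MDS.

Singleton bound: d ≤ n − k + 1.
Here n = 9, k = 6, so n − k + 1 = 4.
Given d = 2, check d ≤ 4: YES.
Slack = (n − k + 1) − d = 2.
The code is NOT MDS (slack = 2 > 0).
Description: the claimed parameters are [9, 6, 2]_2; such a code would be non-MDS.


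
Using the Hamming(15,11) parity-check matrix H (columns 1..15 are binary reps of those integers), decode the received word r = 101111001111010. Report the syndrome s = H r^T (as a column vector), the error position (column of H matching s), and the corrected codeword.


s = (1, 1, 1, 1)^T, error position = 15, corrected codeword c = 101111001111011

Compute s = H r^T mod 2 one row at a time:
  s_1 = 0 + 1 + 1 + 1 + 1 + 0 + 1 + 0 = 5 ≡ 1 (mod 2).
  s_2 = 1 + 1 + 1 + 0 + 1 + 0 + 1 + 0 = 5 ≡ 1 (mod 2).
  s_3 = 0 + 1 + 1 + 0 + 1 + 1 + 1 + 0 = 5 ≡ 1 (mod 2).
  s_4 = 1 + 1 + 1 + 0 + 1 + 1 + 0 + 0 = 5 ≡ 1 (mod 2).
s = (1, 1, 1, 1)^T — this equals column 15 of H (binary 1111), so error is at position 15.
Correct: flip bit 15 of r = 101111001111010 to get c = 101111001111011.


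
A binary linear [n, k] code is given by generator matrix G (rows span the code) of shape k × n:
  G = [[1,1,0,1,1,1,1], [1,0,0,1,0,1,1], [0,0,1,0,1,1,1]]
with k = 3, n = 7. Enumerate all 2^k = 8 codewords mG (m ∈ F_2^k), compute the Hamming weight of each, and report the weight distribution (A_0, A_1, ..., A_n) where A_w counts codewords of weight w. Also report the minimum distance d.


Weight distribution: A_0 = 1, A_2 = 1, A_4 = 5, A_6 = 1. Minimum distance d = 2.

Enumerate all 2^3 = 8 messages m ∈ F_2^3.
For each, compute codeword c = mG in F_2^7, then tally its weight.
  m = 000 → c = 0000000, weight = 0.
  m = 100 → c = 1101111, weight = 6.
  m = 010 → c = 1001011, weight = 4.
  m = 110 → c = 0100100, weight = 2.
  m = 001 → c = 0010111, weight = 4.
  m = 101 → c = 1111000, weight = 4.
  m = 011 → c = 1011100, weight = 4.
  m = 111 → c = 0110011, weight = 4.
Tally weights:
  weight 0: 1 codewords.
  weight 2: 1 codewords.
  weight 4: 5 codewords.
  weight 6: 1 codewords.
Minimum distance d = smallest w > 0 with A_w > 0 = 2.
Sanity: Σ A_w = 8 = 2^3 = 8 ✓.


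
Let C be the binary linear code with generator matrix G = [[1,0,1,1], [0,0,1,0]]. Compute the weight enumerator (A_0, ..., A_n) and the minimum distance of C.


Weight distribution: A_0 = 1, A_1 = 1, A_2 = 1, A_3 = 1. Minimum distance d = 1.

Enumerate all 2^2 = 4 messages m ∈ F_2^2.
For each, compute codeword c = mG in F_2^4, then tally its weight.
  m = 00 → c = 0000, weight = 0.
  m = 10 → c = 1011, weight = 3.
  m = 01 → c = 0010, weight = 1.
  m = 11 → c = 1001, weight = 2.
Tally weights:
  weight 0: 1 codewords.
  weight 1: 1 codewords.
  weight 2: 1 codewords.
  weight 3: 1 codewords.
Minimum distance d = smallest w > 0 with A_w > 0 = 1.
Sanity: Σ A_w = 4 = 2^2 = 4 ✓.


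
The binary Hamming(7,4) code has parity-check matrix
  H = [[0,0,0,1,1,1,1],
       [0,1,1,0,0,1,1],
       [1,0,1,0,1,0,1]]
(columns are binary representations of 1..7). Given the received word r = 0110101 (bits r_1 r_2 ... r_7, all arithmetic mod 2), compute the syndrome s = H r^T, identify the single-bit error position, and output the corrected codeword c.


s = (0, 1, 1)^T, error position = 3, corrected codeword c = 0100101

Compute s = H r^T mod 2 one row at a time:
  s_1 = 0 + 1 + 0 + 1 = 2 ≡ 0 (mod 2).
  s_2 = 1 + 1 + 0 + 1 = 3 ≡ 1 (mod 2).
  s_3 = 0 + 1 + 1 + 1 = 3 ≡ 1 (mod 2).
s = (0, 1, 1)^T — this equals column 3 of H (binary 011), so error is at position 3.
Correct: flip bit 3 of r = 0110101 to get c = 0100101.


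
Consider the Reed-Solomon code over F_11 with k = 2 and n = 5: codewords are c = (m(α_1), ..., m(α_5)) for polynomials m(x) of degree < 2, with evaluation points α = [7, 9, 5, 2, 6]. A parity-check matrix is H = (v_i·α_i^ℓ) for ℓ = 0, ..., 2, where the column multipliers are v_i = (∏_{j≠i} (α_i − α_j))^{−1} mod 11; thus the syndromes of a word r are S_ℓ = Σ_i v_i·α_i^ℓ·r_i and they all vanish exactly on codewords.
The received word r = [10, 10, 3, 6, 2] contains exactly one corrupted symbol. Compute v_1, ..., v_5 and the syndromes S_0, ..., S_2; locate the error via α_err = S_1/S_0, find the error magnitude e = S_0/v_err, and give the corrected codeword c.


S = (10, 4, 6), error at position 1, error magnitude e = 9, c = [1, 10, 3, 6, 2].

Step 1: column multipliers v_i = (∏_{j≠i}(α_i − α_j))^{−1} mod 11.
  i = 1 (α = 7): (7−9)(7−5)(7−2)(7−6) = (−2)·2·5·1 = −20 ≡ 2, so v_1 = 2^{−1} = 6 (mod 11).
  i = 2 (α = 9): (9−7)(9−5)(9−2)(9−6) = 2·4·7·3 = 168 ≡ 3, so v_2 = 3^{−1} = 4 (mod 11).
  i = 3 (α = 5): (5−7)(5−9)(5−2)(5−6) = (−2)·(−4)·3·(−1) = −24 ≡ 9, so v_3 = 9^{−1} = 5 (mod 11).
  i = 4 (α = 2): (2−7)(2−9)(2−5)(2−6) = (−5)·(−7)·(−3)·(−4) = 420 ≡ 2, so v_4 = 2^{−1} = 6 (mod 11).
  i = 5 (α = 6): (6−7)(6−9)(6−5)(6−2) = (−1)·(−3)·1·4 = 12 ≡ 1, so v_5 = 1^{−1} = 1 (mod 11).
  v = [6, 4, 5, 6, 1].
Step 2: syndromes of r = [10, 10, 3, 6, 2] (all sums mod 11).
  S_0 = Σ v_i r_i = 6·10 + 4·10 + 5·3 + 6·6 + 1·2 = 153 ≡ 10.
  S_1 = Σ v_i α_i r_i = 6·7·10 + 4·9·10 + 5·5·3 + 6·2·6 + 1·6·2 = 939 ≡ 4.
  α_i^2 mod 11 = [5, 4, 3, 4, 3].
  S_2 = Σ v_i α_i^2 r_i = 6·5·10 + 4·4·10 + 5·3·3 + 6·4·6 + 1·3·2 = 655 ≡ 6.
  S = (10, 4, 6) ≠ 0, so r is not a codeword (an error is present).
Step 3: locate the error. For a single error e at position i, S_ℓ = v_i·e·α_i^ℓ, so α_err = S_1/S_0.
  S_0^{−1} = 10^{−1} = 10 (mod 11), so α_err = 4·10 = 40 ≡ 7 = α_1. Error position i = 1.
  Consistency check: S_2/S_1 = 6·3 = 18 ≡ 7 = α_err ✓ (single-error assumption holds).
Step 4: error magnitude e = S_0/v_1 = S_0·∏_{j≠1}(α_1 − α_j) = 10·2 = 20 ≡ 9 (mod 11).
Step 5: correct position 1: c_1 = r_1 − e = 10 − 9 ≡ 1 (mod 11). Hence c = [1, 10, 3, 6, 2].
  Check: interpolating c through the α_i gives m(x) = 8 + 10·x (degree < 2) with m(α_i) = c_i for every i, so c is indeed a codeword.


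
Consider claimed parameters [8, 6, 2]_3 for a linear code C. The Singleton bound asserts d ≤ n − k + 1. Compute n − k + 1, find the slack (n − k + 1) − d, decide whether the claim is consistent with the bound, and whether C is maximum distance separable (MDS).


Singleton RHS = n − k + 1 = 3, slack = 1, bound satisfied, not MDS.

Singleton bound: d ≤ n − k + 1.
Here n = 8, k = 6, so n − k + 1 = 3.
Given d = 2, check d ≤ 3: YES.
Slack = (n − k + 1) − d = 1.
The code is NOT MDS (slack = 1 > 0).
Description: the claimed parameters are [8, 6, 2]_3; such a code would be non-MDS.


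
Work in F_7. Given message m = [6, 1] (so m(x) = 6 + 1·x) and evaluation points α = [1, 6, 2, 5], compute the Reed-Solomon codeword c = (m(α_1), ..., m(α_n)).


c = [0, 5, 1, 4]

Message polynomial: m(x) = 6 + 1·x (mod 7).
For each evaluation point α_i, compute m(α_i) mod 7:
  α_1 = 1: Horner steps 1 → 0, so m(1) = 0.
  α_2 = 6: Horner steps 1 → 5, so m(6) = 5.
  α_3 = 2: Horner steps 1 → 1, so m(2) = 1.
  α_4 = 5: Horner steps 1 → 4, so m(5) = 4.
Codeword c = [0, 5, 1, 4] ∈ F_7^4.


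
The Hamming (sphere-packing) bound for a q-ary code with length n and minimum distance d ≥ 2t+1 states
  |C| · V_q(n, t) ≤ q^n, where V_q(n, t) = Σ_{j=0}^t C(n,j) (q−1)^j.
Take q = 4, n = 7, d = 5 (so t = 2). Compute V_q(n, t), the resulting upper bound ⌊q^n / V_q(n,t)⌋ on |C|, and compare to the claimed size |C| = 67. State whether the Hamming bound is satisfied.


V_q(n, t) = 211, q^n = 16384, Hamming bound = 77, |C| = 67 ≤ bound (satisfied).

Step 1: Compute V_q(n, t) = Σ_{j=0}^2 C(n, j) (q−1)^j.
  j = 0: C(7,0)·(3)^0 = 1·1 = 1.
  j = 1: C(7,1)·(3)^1 = 7·3 = 21.
  j = 2: C(7,2)·(3)^2 = 21·9 = 189.
  V_q(n, t) = 1 + 21 + 189 = 211.
Step 2: q^n = 4^7 = 16384.
Step 3: Hamming bound ⌊q^n / V_q(n,t)⌋ = ⌊16384/211⌋ = 77.
Step 4: Compare |C| = 67 to 77: satisfied.
The claimed |C| lies below the Hamming bound.


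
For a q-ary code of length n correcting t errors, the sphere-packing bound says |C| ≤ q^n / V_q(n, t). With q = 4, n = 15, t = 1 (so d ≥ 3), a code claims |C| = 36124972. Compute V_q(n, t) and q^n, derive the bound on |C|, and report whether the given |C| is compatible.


V_q(n, t) = 46, q^n = 1073741824, Hamming bound = 23342213, |C| = 36124972 > bound (violated).

Step 1: Compute V_q(n, t) = Σ_{j=0}^1 C(n, j) (q−1)^j.
  j = 0: C(15,0)·(3)^0 = 1·1 = 1.
  j = 1: C(15,1)·(3)^1 = 15·3 = 45.
  V_q(n, t) = 1 + 45 = 46.
Step 2: q^n = 4^15 = 1073741824.
Step 3: Hamming bound ⌊q^n / V_q(n,t)⌋ = ⌊1073741824/46⌋ = 23342213.
Step 4: Compare |C| = 36124972 to 23342213: violated.
The claimed |C| lies above the Hamming bound, so no 4-ary code of length 15 with d ≥ 3 can have 36124972 codewords.


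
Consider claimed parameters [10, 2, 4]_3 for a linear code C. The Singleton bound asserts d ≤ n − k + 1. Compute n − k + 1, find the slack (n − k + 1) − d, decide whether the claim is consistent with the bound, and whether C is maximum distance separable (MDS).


Singleton RHS = n − k + 1 = 9, slack = 5, bound satisfied, not MDS.

Singleton bound: d ≤ n − k + 1.
Here n = 10, k = 2, so n − k + 1 = 9.
Given d = 4, check d ≤ 9: YES.
Slack = (n − k + 1) − d = 5.
The code is NOT MDS (slack = 5 > 0).
Description: the claimed parameters are [10, 2, 4]_3; such a code would be non-MDS.


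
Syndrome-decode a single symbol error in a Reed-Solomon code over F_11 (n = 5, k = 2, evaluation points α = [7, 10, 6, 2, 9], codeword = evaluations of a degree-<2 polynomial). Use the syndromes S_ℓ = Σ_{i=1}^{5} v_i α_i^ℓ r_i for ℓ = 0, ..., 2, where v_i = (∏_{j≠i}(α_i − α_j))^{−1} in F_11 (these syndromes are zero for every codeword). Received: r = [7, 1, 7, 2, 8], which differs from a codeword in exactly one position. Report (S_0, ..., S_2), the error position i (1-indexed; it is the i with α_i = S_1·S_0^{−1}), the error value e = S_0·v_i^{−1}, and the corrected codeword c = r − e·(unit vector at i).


S = (5, 2, 3), error at position 1, error magnitude e = 7, c = [0, 1, 7, 2, 8].

Step 1: column multipliers v_i = (∏_{j≠i}(α_i − α_j))^{−1} mod 11.
  i = 1 (α = 7): (7−10)(7−6)(7−2)(7−9) = (−3)·1·5·(−2) = 30 ≡ 8, so v_1 = 8^{−1} = 7 (mod 11).
  i = 2 (α = 10): (10−7)(10−6)(10−2)(10−9) = 3·4·8·1 = 96 ≡ 8, so v_2 = 8^{−1} = 7 (mod 11).
  i = 3 (α = 6): (6−7)(6−10)(6−2)(6−9) = (−1)·(−4)·4·(−3) = −48 ≡ 7, so v_3 = 7^{−1} = 8 (mod 11).
  i = 4 (α = 2): (2−7)(2−10)(2−6)(2−9) = (−5)·(−8)·(−4)·(−7) = 1120 ≡ 9, so v_4 = 9^{−1} = 5 (mod 11).
  i = 5 (α = 9): (9−7)(9−10)(9−6)(9−2) = 2·(−1)·3·7 = −42 ≡ 2, so v_5 = 2^{−1} = 6 (mod 11).
  v = [7, 7, 8, 5, 6].
Step 2: syndromes of r = [7, 1, 7, 2, 8] (all sums mod 11).
  S_0 = Σ v_i r_i = 7·7 + 7·1 + 8·7 + 5·2 + 6·8 = 170 ≡ 5.
  S_1 = Σ v_i α_i r_i = 7·7·7 + 7·10·1 + 8·6·7 + 5·2·2 + 6·9·8 = 1201 ≡ 2.
  α_i^2 mod 11 = [5, 1, 3, 4, 4].
  S_2 = Σ v_i α_i^2 r_i = 7·5·7 + 7·1·1 + 8·3·7 + 5·4·2 + 6·4·8 = 652 ≡ 3.
  S = (5, 2, 3) ≠ 0, so r is not a codeword (an error is present).
Step 3: locate the error. For a single error e at position i, S_ℓ = v_i·e·α_i^ℓ, so α_err = S_1/S_0.
  S_0^{−1} = 5^{−1} = 9 (mod 11), so α_err = 2·9 = 18 ≡ 7 = α_1. Error position i = 1.
  Consistency check: S_2/S_1 = 3·6 = 18 ≡ 7 = α_err ✓ (single-error assumption holds).
Step 4: error magnitude e = S_0/v_1 = S_0·∏_{j≠1}(α_1 − α_j) = 5·8 = 40 ≡ 7 (mod 11).
Step 5: correct position 1: c_1 = r_1 − e = 7 − 7 ≡ 0 (mod 11). Hence c = [0, 1, 7, 2, 8].
  Check: interpolating c through the α_i gives m(x) = 5 + 4·x (degree < 2) with m(α_i) = c_i for every i, so c is indeed a codeword.


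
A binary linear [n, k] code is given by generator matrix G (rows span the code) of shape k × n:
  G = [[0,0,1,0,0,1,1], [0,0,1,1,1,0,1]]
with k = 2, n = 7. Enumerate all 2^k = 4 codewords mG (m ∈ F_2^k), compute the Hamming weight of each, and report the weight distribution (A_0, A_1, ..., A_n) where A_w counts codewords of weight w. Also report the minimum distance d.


Weight distribution: A_0 = 1, A_3 = 2, A_4 = 1. Minimum distance d = 3.

Enumerate all 2^2 = 4 messages m ∈ F_2^2.
For each, compute codeword c = mG in F_2^7, then tally its weight.
  m = 00 → c = 0000000, weight = 0.
  m = 10 → c = 0010011, weight = 3.
  m = 01 → c = 0011101, weight = 4.
  m = 11 → c = 0001110, weight = 3.
Tally weights:
  weight 0: 1 codewords.
  weight 3: 2 codewords.
  weight 4: 1 codewords.
Minimum distance d = smallest w > 0 with A_w > 0 = 3.
Sanity: Σ A_w = 4 = 2^2 = 4 ✓.


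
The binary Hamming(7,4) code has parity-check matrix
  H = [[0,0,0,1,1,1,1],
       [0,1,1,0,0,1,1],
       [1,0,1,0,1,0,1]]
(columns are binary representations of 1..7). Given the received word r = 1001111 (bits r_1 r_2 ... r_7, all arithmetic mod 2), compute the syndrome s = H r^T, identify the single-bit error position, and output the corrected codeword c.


s = (0, 0, 1)^T, error position = 1, corrected codeword c = 0001111

Compute s = H r^T mod 2 one row at a time:
  s_1 = 1 + 1 + 1 + 1 = 4 ≡ 0 (mod 2).
  s_2 = 0 + 0 + 1 + 1 = 2 ≡ 0 (mod 2).
  s_3 = 1 + 0 + 1 + 1 = 3 ≡ 1 (mod 2).
s = (0, 0, 1)^T — this equals column 1 of H (binary 001), so error is at position 1.
Correct: flip bit 1 of r = 1001111 to get c = 0001111.


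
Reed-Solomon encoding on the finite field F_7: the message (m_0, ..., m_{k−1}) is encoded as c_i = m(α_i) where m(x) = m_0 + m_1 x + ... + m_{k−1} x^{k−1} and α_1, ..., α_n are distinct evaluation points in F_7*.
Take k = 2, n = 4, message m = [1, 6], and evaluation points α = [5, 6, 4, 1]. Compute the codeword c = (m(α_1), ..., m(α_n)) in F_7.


c = [3, 2, 4, 0]

Message polynomial: m(x) = 1 + 6·x (mod 7).
For each evaluation point α_i, compute m(α_i) mod 7:
  α_1 = 5: Horner steps 6 → 3, so m(5) = 3.
  α_2 = 6: Horner steps 6 → 2, so m(6) = 2.
  α_3 = 4: Horner steps 6 → 4, so m(4) = 4.
  α_4 = 1: Horner steps 6 → 0, so m(1) = 0.
Codeword c = [3, 2, 4, 0] ∈ F_7^4.


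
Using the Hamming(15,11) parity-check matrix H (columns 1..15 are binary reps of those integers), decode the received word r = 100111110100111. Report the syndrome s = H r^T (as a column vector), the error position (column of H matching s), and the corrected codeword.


s = (1, 1, 1, 1)^T, error position = 15, corrected codeword c = 100111110100110

Compute s = H r^T mod 2 one row at a time:
  s_1 = 1 + 0 + 1 + 0 + 0 + 1 + 1 + 1 = 5 ≡ 1 (mod 2).
  s_2 = 1 + 1 + 1 + 1 + 0 + 1 + 1 + 1 = 7 ≡ 1 (mod 2).
  s_3 = 0 + 0 + 1 + 1 + 1 + 0 + 1 + 1 = 5 ≡ 1 (mod 2).
  s_4 = 1 + 0 + 1 + 1 + 0 + 0 + 1 + 1 = 5 ≡ 1 (mod 2).
s = (1, 1, 1, 1)^T — this equals column 15 of H (binary 1111), so error is at position 15.
Correct: flip bit 15 of r = 100111110100111 to get c = 100111110100110.


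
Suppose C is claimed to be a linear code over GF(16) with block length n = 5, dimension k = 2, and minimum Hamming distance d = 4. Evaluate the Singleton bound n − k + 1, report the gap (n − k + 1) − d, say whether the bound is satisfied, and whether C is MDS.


Singleton RHS = n − k + 1 = 4, slack = 0, bound satisfied, MDS.

Singleton bound: d ≤ n − k + 1.
Here n = 5, k = 2, so n − k + 1 = 4.
Given d = 4, check d ≤ 4: YES.
Slack = (n − k + 1) − d = 0.
The code is MDS (slack = 0).
Description: the claimed parameters are [5, 2, 4]_16; such a code would be MDS (meets Singleton bound).


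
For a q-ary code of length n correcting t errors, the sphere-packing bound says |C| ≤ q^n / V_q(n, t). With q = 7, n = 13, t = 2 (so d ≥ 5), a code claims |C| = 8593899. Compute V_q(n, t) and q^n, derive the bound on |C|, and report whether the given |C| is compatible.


V_q(n, t) = 2887, q^n = 96889010407, Hamming bound = 33560446, |C| = 8593899 ≤ bound (satisfied).

Step 1: Compute V_q(n, t) = Σ_{j=0}^2 C(n, j) (q−1)^j.
  j = 0: C(13,0)·(6)^0 = 1·1 = 1.
  j = 1: C(13,1)·(6)^1 = 13·6 = 78.
  j = 2: C(13,2)·(6)^2 = 78·36 = 2808.
  V_q(n, t) = 1 + 78 + 2808 = 2887.
Step 2: q^n = 7^13 = 96889010407.
Step 3: Hamming bound ⌊q^n / V_q(n,t)⌋ = ⌊96889010407/2887⌋ = 33560446.
Step 4: Compare |C| = 8593899 to 33560446: satisfied.
The claimed |C| lies below the Hamming bound.


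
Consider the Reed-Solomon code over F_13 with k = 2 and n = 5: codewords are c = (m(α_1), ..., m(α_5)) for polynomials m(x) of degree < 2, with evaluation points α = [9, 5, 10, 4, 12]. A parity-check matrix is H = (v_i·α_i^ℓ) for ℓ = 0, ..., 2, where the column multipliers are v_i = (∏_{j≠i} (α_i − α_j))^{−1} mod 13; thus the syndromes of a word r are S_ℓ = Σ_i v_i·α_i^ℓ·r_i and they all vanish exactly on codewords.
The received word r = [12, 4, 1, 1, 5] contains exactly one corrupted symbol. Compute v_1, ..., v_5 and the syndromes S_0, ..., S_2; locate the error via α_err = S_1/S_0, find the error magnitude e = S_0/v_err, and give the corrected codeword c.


S = (2, 8, 6), error at position 4, error magnitude e = 12, c = [12, 4, 1, 2, 5].

Step 1: column multipliers v_i = (∏_{j≠i}(α_i − α_j))^{−1} mod 13.
  i = 1 (α = 9): (9−5)(9−10)(9−4)(9−12) = 4·(−1)·5·(−3) = 60 ≡ 8, so v_1 = 8^{−1} = 5 (mod 13).
  i = 2 (α = 5): (5−9)(5−10)(5−4)(5−12) = (−4)·(−5)·1·(−7) = −140 ≡ 3, so v_2 = 3^{−1} = 9 (mod 13).
  i = 3 (α = 10): (10−9)(10−5)(10−4)(10−12) = 1·5·6·(−2) = −60 ≡ 5, so v_3 = 5^{−1} = 8 (mod 13).
  i = 4 (α = 4): (4−9)(4−5)(4−10)(4−12) = (−5)·(−1)·(−6)·(−8) = 240 ≡ 6, so v_4 = 6^{−1} = 11 (mod 13).
  i = 5 (α = 12): (12−9)(12−5)(12−10)(12−4) = 3·7·2·8 = 336 ≡ 11, so v_5 = 11^{−1} = 6 (mod 13).
  v = [5, 9, 8, 11, 6].
Step 2: syndromes of r = [12, 4, 1, 1, 5] (all sums mod 13).
  S_0 = Σ v_i r_i = 5·12 + 9·4 + 8·1 + 11·1 + 6·5 = 145 ≡ 2.
  S_1 = Σ v_i α_i r_i = 5·9·12 + 9·5·4 + 8·10·1 + 11·4·1 + 6·12·5 = 1204 ≡ 8.
  α_i^2 mod 13 = [3, 12, 9, 3, 1].
  S_2 = Σ v_i α_i^2 r_i = 5·3·12 + 9·12·4 + 8·9·1 + 11·3·1 + 6·1·5 = 747 ≡ 6.
  S = (2, 8, 6) ≠ 0, so r is not a codeword (an error is present).
Step 3: locate the error. For a single error e at position i, S_ℓ = v_i·e·α_i^ℓ, so α_err = S_1/S_0.
  S_0^{−1} = 2^{−1} = 7 (mod 13), so α_err = 8·7 = 56 ≡ 4 = α_4. Error position i = 4.
  Consistency check: S_2/S_1 = 6·5 = 30 ≡ 4 = α_err ✓ (single-error assumption holds).
Step 4: error magnitude e = S_0/v_4 = S_0·∏_{j≠4}(α_4 − α_j) = 2·6 = 12 ≡ 12 (mod 13).
Step 5: correct position 4: c_4 = r_4 − e = 1 − 12 ≡ 2 (mod 13). Hence c = [12, 4, 1, 2, 5].
  Check: interpolating c through the α_i gives m(x) = 7 + 2·x (degree < 2) with m(α_i) = c_i for every i, so c is indeed a codeword.
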